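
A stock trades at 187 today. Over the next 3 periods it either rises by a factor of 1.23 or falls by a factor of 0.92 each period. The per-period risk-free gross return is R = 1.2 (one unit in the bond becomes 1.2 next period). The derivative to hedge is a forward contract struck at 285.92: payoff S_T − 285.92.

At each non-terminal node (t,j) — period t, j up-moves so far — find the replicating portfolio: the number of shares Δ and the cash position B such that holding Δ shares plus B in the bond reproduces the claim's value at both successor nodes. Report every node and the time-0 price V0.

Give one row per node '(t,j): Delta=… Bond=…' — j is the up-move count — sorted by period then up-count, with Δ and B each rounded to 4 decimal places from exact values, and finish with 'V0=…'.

(0,0): Delta=1.0000 Bond=-165.4630
(1,0): Delta=1.0000 Bond=-198.5556
(1,1): Delta=1.0000 Bond=-198.5556
(2,0): Delta=1.0000 Bond=-238.2667
(2,1): Delta=1.0000 Bond=-238.2667
(2,2): Delta=1.0000 Bond=-238.2667
V0=21.5370

Since d<R<u, set p* = (R−d)/(u−d) = 0.9032; price each node as the discounted p*-expectation of its children.
Terminal values V(3,·): V(3,0)=-140.3053, V(3,1)=-91.2395, V(3,2)=-25.6407, V(3,3)=62.0621
(2,0): S=158.2768. Δ = (V_up−V_dn)/(S_up−S_dn) = (-91.2395−-140.3053)/(194.6805−145.6147) = 1.0000. V = [p*·-91.2395 + (1−p*)·-140.3053]/1.2 = -79.9899. B = V − Δ·S = -238.2667.
(2,1): S=211.6092. Δ = (V_up−V_dn)/(S_up−S_dn) = (-25.6407−-91.2395)/(260.2793−194.6805) = 1.0000. V = [p*·-25.6407 + (1−p*)·-91.2395]/1.2 = -26.6575. B = V − Δ·S = -238.2667.
(2,2): S=282.9123. Δ = (V_up−V_dn)/(S_up−S_dn) = (62.0621−-25.6407)/(347.9821−260.2793) = 1.0000. V = [p*·62.0621 + (1−p*)·-25.6407]/1.2 = 44.6456. B = V − Δ·S = -238.2667.
(1,0): S=172.0400. Δ = (V_up−V_dn)/(S_up−S_dn) = (-26.6575−-79.9899)/(211.6092−158.2768) = 1.0000. V = [p*·-26.6575 + (1−p*)·-79.9899]/1.2 = -26.5156. B = V − Δ·S = -198.5556.
(1,1): S=230.0100. Δ = (V_up−V_dn)/(S_up−S_dn) = (44.6456−-26.6575)/(282.9123−211.6092) = 1.0000. V = [p*·44.6456 + (1−p*)·-26.6575]/1.2 = 31.4544. B = V − Δ·S = -198.5556.
(0,0): S=187.0000. Δ = (V_up−V_dn)/(S_up−S_dn) = (31.4544−-26.5156)/(230.0100−172.0400) = 1.0000. V = [p*·31.4544 + (1−p*)·-26.5156]/1.2 = 21.5370. B = V − Δ·S = -165.4630.
Each (Δ,B) replicates both successor values, so the strategy is self-financing and V0 is arbitrage-free.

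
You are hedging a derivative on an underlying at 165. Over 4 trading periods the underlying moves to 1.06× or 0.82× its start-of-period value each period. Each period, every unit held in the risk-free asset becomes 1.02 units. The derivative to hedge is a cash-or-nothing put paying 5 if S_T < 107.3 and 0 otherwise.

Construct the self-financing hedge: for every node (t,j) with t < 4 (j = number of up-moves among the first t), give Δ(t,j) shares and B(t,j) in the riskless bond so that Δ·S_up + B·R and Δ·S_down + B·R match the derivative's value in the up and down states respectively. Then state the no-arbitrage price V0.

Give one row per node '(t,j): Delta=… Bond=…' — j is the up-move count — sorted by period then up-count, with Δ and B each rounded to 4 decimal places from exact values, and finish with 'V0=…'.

(0,0): Delta=-0.0083 Bond=1.4382
(1,0): Delta=-0.0411 Bond=5.9113
(1,1): Delta=-0.0032 Bond=0.5780
(2,0): Delta=-0.1534 Bond=18.4891
(2,1): Delta=-0.0237 Bond=3.5376
(2,2): Delta=0.0000 Bond=0.0000
(3,0): Delta=0.0000 Bond=4.9020
(3,1): Delta=-0.1772 Bond=21.6503
(3,2): Delta=0.0000 Bond=0.0000
(3,3): Delta=0.0000 Bond=0.0000
V0=0.0748

Since d<R<u, set p* = (R−d)/(u−d) = 0.8333; price each node as the discounted p*-expectation of its children.
Terminal payoffs: V(4,0)=5.0000, V(4,1)=5.0000, V(4,2)=0.0000, V(4,3)=0.0000, V(4,4)=0.0000
  t=3,j=0: stock 90.9757 → up 96.4343 (V=5.0000), down 74.6001 (V=5.0000). Price 4.9020; hedge Δ=0.0000, bond B=4.9020.
  t=3,j=1: stock 117.6028 → up 124.6589 (V=0.0000), down 96.4343 (V=5.0000). Price 0.8170; hedge Δ=-0.1772, bond B=21.6503.
  t=3,j=2: stock 152.0231 → up 161.1445 (V=0.0000), down 124.6589 (V=0.0000). Price 0.0000; hedge Δ=0.0000, bond B=0.0000.
  t=3,j=3: stock 196.5176 → up 208.3087 (V=0.0000), down 161.1445 (V=0.0000). Price 0.0000; hedge Δ=0.0000, bond B=0.0000.
  t=2,j=0: stock 110.9460 → up 117.6028 (V=0.8170), down 90.9757 (V=4.9020). Price 1.4685; hedge Δ=-0.1534, bond B=18.4891.
  t=2,j=1: stock 143.4180 → up 152.0231 (V=0.0000), down 117.6028 (V=0.8170). Price 0.1335; hedge Δ=-0.0237, bond B=3.5376.
  t=2,j=2: stock 185.3940 → up 196.5176 (V=0.0000), down 152.0231 (V=0.0000). Price 0.0000; hedge Δ=0.0000, bond B=0.0000.
  t=1,j=0: stock 135.3000 → up 143.4180 (V=0.1335), down 110.9460 (V=1.4685). Price 0.3490; hedge Δ=-0.0411, bond B=5.9113.
  t=1,j=1: stock 174.9000 → up 185.3940 (V=0.0000), down 143.4180 (V=0.1335). Price 0.0218; hedge Δ=-0.0032, bond B=0.5780.
  t=0,j=0: stock 165.0000 → up 174.9000 (V=0.0218), down 135.3000 (V=0.3490). Price 0.0748; hedge Δ=-0.0083, bond B=1.4382.
The time-0 hedge costs 0.0748, which is the no-arbitrage price.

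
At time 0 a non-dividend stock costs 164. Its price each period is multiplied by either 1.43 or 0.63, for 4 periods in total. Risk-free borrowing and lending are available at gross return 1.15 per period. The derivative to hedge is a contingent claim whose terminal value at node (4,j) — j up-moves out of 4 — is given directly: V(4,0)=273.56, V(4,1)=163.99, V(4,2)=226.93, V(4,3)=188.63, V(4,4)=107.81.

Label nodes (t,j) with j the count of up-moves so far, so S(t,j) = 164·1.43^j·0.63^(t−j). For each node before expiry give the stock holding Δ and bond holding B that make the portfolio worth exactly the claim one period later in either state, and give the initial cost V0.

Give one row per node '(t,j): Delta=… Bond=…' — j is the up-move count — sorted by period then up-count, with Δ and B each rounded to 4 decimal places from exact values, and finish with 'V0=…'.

(0,0): Delta=-0.1446 Bond=129.2705
(1,0): Delta=-0.0088 Bond=134.6366
(1,1): Delta=-0.1768 Bond=156.2127
(2,0): Delta=0.0428 Bond=151.4725
(2,1): Delta=-0.0211 Bond=156.6412
(2,2): Delta=-0.2137 Bond=192.0311
(3,0): Delta=-3.3399 Bond=312.9099
(3,1): Delta=0.8452 Bond=99.4998
(3,2): Delta=-0.2266 Bond=223.5576
(3,3): Delta=-0.2107 Bond=219.3702
V0=105.5596

Risk-neutral probability p* = (R−d)/(u−d) = (1.15−0.63)/(1.43−0.63) = 0.6500.
Terminal values V(4,·): V(4,0)=273.5600, V(4,1)=163.9900, V(4,2)=226.9300, V(4,3)=188.6300, V(4,4)=107.8100
Node (3,0) S=41.0077: V=(p*·163.9900+(1−p*)·273.5600)/1.15=175.9474; Δ=(163.9900−273.5600)/(58.6410−25.8349)=-3.3399; B=V−Δ·S=312.9099
Node (3,1) S=93.0810: V=(p*·226.9300+(1−p*)·163.9900)/1.15=178.1748; Δ=(226.9300−163.9900)/(133.1058−58.6410)=0.8452; B=V−Δ·S=99.4998
Node (3,2) S=211.2791: V=(p*·188.6300+(1−p*)·226.9300)/1.15=175.6826; Δ=(188.6300−226.9300)/(302.1291−133.1058)=-0.2266; B=V−Δ·S=223.5576
Node (3,3) S=479.5699: V=(p*·107.8100+(1−p*)·188.6300)/1.15=118.3452; Δ=(107.8100−188.6300)/(685.7850−302.1291)=-0.2107; B=V−Δ·S=219.3702
Node (2,0) S=65.0916: V=(p*·178.1748+(1−p*)·175.9474)/1.15=154.2567; Δ=(178.1748−175.9474)/(93.0810−41.0077)=0.0428; B=V−Δ·S=151.4725
Node (2,1) S=147.7476: V=(p*·175.6826+(1−p*)·178.1748)/1.15=153.5260; Δ=(175.6826−178.1748)/(211.2791−93.0810)=-0.0211; B=V−Δ·S=156.6412
Node (2,2) S=335.3636: V=(p*·118.3452+(1−p*)·175.6826)/1.15=120.3594; Δ=(118.3452−175.6826)/(479.5699−211.2791)=-0.2137; B=V−Δ·S=192.0311
Node (1,0) S=103.3200: V=(p*·153.5260+(1−p*)·154.2567)/1.15=133.7232; Δ=(153.5260−154.2567)/(147.7476−65.0916)=-0.0088; B=V−Δ·S=134.6366
Node (1,1) S=234.5200: V=(p*·120.3594+(1−p*)·153.5260)/1.15=114.7545; Δ=(120.3594−153.5260)/(335.3636−147.7476)=-0.1768; B=V−Δ·S=156.2127
Node (0,0) S=164.0000: V=(p*·114.7545+(1−p*)·133.7232)/1.15=105.5596; Δ=(114.7545−133.7232)/(234.5200−103.3200)=-0.1446; B=V−Δ·S=129.2705
Self-financing check: at every node Δ·S+B equals the discounted successor values.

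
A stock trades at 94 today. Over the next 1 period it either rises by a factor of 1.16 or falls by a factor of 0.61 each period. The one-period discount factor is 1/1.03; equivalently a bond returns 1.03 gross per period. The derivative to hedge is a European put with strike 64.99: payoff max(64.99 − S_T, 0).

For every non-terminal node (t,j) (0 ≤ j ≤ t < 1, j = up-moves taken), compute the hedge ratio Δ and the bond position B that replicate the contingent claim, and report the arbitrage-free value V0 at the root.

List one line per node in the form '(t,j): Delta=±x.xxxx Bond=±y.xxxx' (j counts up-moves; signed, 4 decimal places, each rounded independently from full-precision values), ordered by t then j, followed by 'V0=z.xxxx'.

(0,0): Delta=-0.1480 Bond=15.6646
V0=1.7555

Since d<R<u, set p* = (R−d)/(u−d) = 0.7636; price each node as the discounted p*-expectation of its children.
Payoff layer (t=1): V(1,0)=7.6500, V(1,1)=0.0000
  t=0,j=0: stock 94.0000 → up 109.0400 (V=0.0000), down 57.3400 (V=7.6500). Price 1.7555; hedge Δ=-0.1480, bond B=15.6646.
Check: Δ(0,0)·S0 + B(0,0) = 1.7555 = V0.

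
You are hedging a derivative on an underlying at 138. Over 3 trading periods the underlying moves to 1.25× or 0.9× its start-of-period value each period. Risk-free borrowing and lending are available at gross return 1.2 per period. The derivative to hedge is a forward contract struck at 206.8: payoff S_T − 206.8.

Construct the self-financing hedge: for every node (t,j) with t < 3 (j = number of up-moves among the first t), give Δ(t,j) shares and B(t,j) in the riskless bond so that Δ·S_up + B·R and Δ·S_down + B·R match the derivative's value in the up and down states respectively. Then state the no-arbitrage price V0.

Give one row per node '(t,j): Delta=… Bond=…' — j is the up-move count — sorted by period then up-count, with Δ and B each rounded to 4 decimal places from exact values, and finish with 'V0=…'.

Risk-neutral probability p* = (R−d)/(u−d) = (1.2−0.9)/(1.25−0.9) = 0.8571.
At expiry t=3: V(3,0)=-106.1980, V(3,1)=-67.0750, V(3,2)=-12.7375, V(3,3)=62.7312
  t=2,j=0: stock 111.7800 → up 139.7250 (V=-67.0750), down 100.6020 (V=-106.1980). Price -60.5533; hedge Δ=1.0000, bond B=-172.3333.
  t=2,j=1: stock 155.2500 → up 194.0625 (V=-12.7375), down 139.7250 (V=-67.0750). Price -17.0833; hedge Δ=1.0000, bond B=-172.3333.
  t=2,j=2: stock 215.6250 → up 269.5312 (V=62.7312), down 194.0625 (V=-12.7375). Price 43.2917; hedge Δ=1.0000, bond B=-172.3333.
  t=1,j=0: stock 124.2000 → up 155.2500 (V=-17.0833), down 111.7800 (V=-60.5533). Price -19.4111; hedge Δ=1.0000, bond B=-143.6111.
  t=1,j=1: stock 172.5000 → up 215.6250 (V=43.2917), down 155.2500 (V=-17.0833). Price 28.8889; hedge Δ=1.0000, bond B=-143.6111.
  t=0,j=0: stock 138.0000 → up 172.5000 (V=28.8889), down 124.2000 (V=-19.4111). Price 18.3241; hedge Δ=1.0000, bond B=-119.6759.
Self-financing check: at every node Δ·S+B equals the discounted successor values.

(0,0): Delta=1.0000 Bond=-119.6759
(1,0): Delta=1.0000 Bond=-143.6111
(1,1): Delta=1.0000 Bond=-143.6111
(2,0): Delta=1.0000 Bond=-172.3333
(2,1): Delta=1.0000 Bond=-172.3333
(2,2): Delta=1.0000 Bond=-172.3333
V0=18.3241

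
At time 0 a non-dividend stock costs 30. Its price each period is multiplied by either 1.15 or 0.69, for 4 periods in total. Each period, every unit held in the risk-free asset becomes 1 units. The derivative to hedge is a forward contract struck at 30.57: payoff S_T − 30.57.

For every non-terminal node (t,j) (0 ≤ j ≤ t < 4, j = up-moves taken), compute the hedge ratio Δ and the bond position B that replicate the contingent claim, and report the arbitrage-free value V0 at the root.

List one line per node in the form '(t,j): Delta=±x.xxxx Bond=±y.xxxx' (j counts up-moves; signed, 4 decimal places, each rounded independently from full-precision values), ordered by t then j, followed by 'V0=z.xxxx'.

Risk-neutral probability p* = (R−d)/(u−d) = (1−0.69)/(1.15−0.69) = 0.6739.
Payoff layer (t=4): V(4,0)=-23.7699, V(4,1)=-19.2364, V(4,2)=-11.6807, V(4,3)=0.9121, V(4,4)=21.9002
(3,0): S=9.8553. Δ = (V_up−V_dn)/(S_up−S_dn) = (-19.2364−-23.7699)/(11.3336−6.8001) = 1.0000. V = [p*·-19.2364 + (1−p*)·-23.7699]/1 = -20.7147. B = V − Δ·S = -30.5700.
(3,1): S=16.4254. Δ = (V_up−V_dn)/(S_up−S_dn) = (-11.6807−-19.2364)/(18.8893−11.3336) = 1.0000. V = [p*·-11.6807 + (1−p*)·-19.2364]/1 = -14.1446. B = V − Δ·S = -30.5700.
(3,2): S=27.3757. Δ = (V_up−V_dn)/(S_up−S_dn) = (0.9121−-11.6807)/(31.4821−18.8893) = 1.0000. V = [p*·0.9121 + (1−p*)·-11.6807]/1 = -3.1943. B = V − Δ·S = -30.5700.
(3,3): S=45.6262. Δ = (V_up−V_dn)/(S_up−S_dn) = (21.9002−0.9121)/(52.4702−31.4821) = 1.0000. V = [p*·21.9002 + (1−p*)·0.9121]/1 = 15.0562. B = V − Δ·S = -30.5700.
(2,0): S=14.2830. Δ = (V_up−V_dn)/(S_up−S_dn) = (-14.1446−-20.7147)/(16.4254−9.8553) = 1.0000. V = [p*·-14.1446 + (1−p*)·-20.7147]/1 = -16.2870. B = V − Δ·S = -30.5700.
(2,1): S=23.8050. Δ = (V_up−V_dn)/(S_up−S_dn) = (-3.1943−-14.1446)/(27.3757−16.4254) = 1.0000. V = [p*·-3.1943 + (1−p*)·-14.1446]/1 = -6.7650. B = V − Δ·S = -30.5700.
(2,2): S=39.6750. Δ = (V_up−V_dn)/(S_up−S_dn) = (15.0562−-3.1943)/(45.6262−27.3757) = 1.0000. V = [p*·15.0562 + (1−p*)·-3.1943]/1 = 9.1050. B = V − Δ·S = -30.5700.
(1,0): S=20.7000. Δ = (V_up−V_dn)/(S_up−S_dn) = (-6.7650−-16.2870)/(23.8050−14.2830) = 1.0000. V = [p*·-6.7650 + (1−p*)·-16.2870]/1 = -9.8700. B = V − Δ·S = -30.5700.
(1,1): S=34.5000. Δ = (V_up−V_dn)/(S_up−S_dn) = (9.1050−-6.7650)/(39.6750−23.8050) = 1.0000. V = [p*·9.1050 + (1−p*)·-6.7650]/1 = 3.9300. B = V − Δ·S = -30.5700.
(0,0): S=30.0000. Δ = (V_up−V_dn)/(S_up−S_dn) = (3.9300−-9.8700)/(34.5000−20.7000) = 1.0000. V = [p*·3.9300 + (1−p*)·-9.8700]/1 = -0.5700. B = V − Δ·S = -30.5700.
Self-financing check: at every node Δ·S+B equals the discounted successor values.

(0,0): Delta=1.0000 Bond=-30.5700
(1,0): Delta=1.0000 Bond=-30.5700
(1,1): Delta=1.0000 Bond=-30.5700
(2,0): Delta=1.0000 Bond=-30.5700
(2,1): Delta=1.0000 Bond=-30.5700
(2,2): Delta=1.0000 Bond=-30.5700
(3,0): Delta=1.0000 Bond=-30.5700
(3,1): Delta=1.0000 Bond=-30.5700
(3,2): Delta=1.0000 Bond=-30.5700
(3,3): Delta=1.0000 Bond=-30.5700
V0=-0.5700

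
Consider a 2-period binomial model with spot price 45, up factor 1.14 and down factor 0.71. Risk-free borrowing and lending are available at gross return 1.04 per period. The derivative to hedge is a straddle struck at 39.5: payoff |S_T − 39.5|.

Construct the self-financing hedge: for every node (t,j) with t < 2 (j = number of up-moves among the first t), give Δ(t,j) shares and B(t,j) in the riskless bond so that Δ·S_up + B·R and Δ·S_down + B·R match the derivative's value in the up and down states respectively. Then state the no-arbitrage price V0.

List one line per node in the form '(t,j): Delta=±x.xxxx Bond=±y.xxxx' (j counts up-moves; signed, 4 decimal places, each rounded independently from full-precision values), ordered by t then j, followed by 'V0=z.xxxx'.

(0,0): Delta=0.4478 Bond=-7.9576
(1,0): Delta=-1.0000 Bond=37.9808
(1,1): Delta=0.7210 Bond=-22.2930
V0=12.1926

Since d<R<u, set p* = (R−d)/(u−d) = 0.7674; price each node as the discounted p*-expectation of its children.
At expiry t=2: V(2,0)=16.8155, V(2,1)=3.0770, V(2,2)=18.9820
(1,0): S=31.9500. Δ = (V_up−V_dn)/(S_up−S_dn) = (3.0770−16.8155)/(36.4230−22.6845) = -1.0000. V = [p*·3.0770 + (1−p*)·16.8155]/1.04 = 6.0308. B = V − Δ·S = 37.9808.
(1,1): S=51.3000. Δ = (V_up−V_dn)/(S_up−S_dn) = (18.9820−3.0770)/(58.4820−36.4230) = 0.7210. V = [p*·18.9820 + (1−p*)·3.0770]/1.04 = 14.6953. B = V − Δ·S = -22.2930.
(0,0): S=45.0000. Δ = (V_up−V_dn)/(S_up−S_dn) = (14.6953−6.0308)/(51.3000−31.9500) = 0.4478. V = [p*·14.6953 + (1−p*)·6.0308]/1.04 = 12.1926. B = V − Δ·S = -7.9576.
The time-0 hedge costs 12.1926, which is the no-arbitrage price.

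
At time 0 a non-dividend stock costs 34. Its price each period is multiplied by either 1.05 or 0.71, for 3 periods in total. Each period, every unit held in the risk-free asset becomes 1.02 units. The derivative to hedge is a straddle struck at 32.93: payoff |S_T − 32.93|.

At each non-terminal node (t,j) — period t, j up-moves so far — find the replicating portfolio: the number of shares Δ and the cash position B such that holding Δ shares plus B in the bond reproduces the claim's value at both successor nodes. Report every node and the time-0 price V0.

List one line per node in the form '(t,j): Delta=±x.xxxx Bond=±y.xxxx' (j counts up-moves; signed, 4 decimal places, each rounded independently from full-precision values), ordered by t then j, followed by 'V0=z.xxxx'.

(0,0): Delta=-0.1112 Bond=9.9960
(1,0): Delta=-1.0000 Bond=31.6513
(1,1): Delta=-0.0531 Bond=8.1196
(2,0): Delta=-1.0000 Bond=32.2843
(2,1): Delta=-1.0000 Bond=32.2843
(2,2): Delta=0.0089 Bond=5.9592
V0=6.2148

Risk-neutral probability p* = (R−d)/(u−d) = (1.02−0.71)/(1.05−0.71) = 0.9118.
Terminal payoffs: V(3,0)=20.7610, V(3,1)=14.9336, V(3,2)=6.3157, V(3,3)=6.4293
Node (2,0) S=17.1394: V=(p*·14.9336+(1−p*)·20.7610)/1.02=15.1449; Δ=(14.9336−20.7610)/(17.9964−12.1690)=-1.0000; B=V−Δ·S=32.2843
Node (2,1) S=25.3470: V=(p*·6.3157+(1−p*)·14.9336)/1.02=6.9373; Δ=(6.3157−14.9336)/(26.6144−17.9964)=-1.0000; B=V−Δ·S=32.2843
Node (2,2) S=37.4850: V=(p*·6.4293+(1−p*)·6.3157)/1.02=6.2934; Δ=(6.4293−6.3157)/(39.3593−26.6143)=0.0089; B=V−Δ·S=5.9592
Node (1,0) S=24.1400: V=(p*·6.9373+(1−p*)·15.1449)/1.02=7.5113; Δ=(6.9373−15.1449)/(25.3470−17.1394)=-1.0000; B=V−Δ·S=31.6513
Node (1,1) S=35.7000: V=(p*·6.2934+(1−p*)·6.9373)/1.02=6.2257; Δ=(6.2934−6.9373)/(37.4850−25.3470)=-0.0531; B=V−Δ·S=8.1196
Node (0,0) S=34.0000: V=(p*·6.2257+(1−p*)·7.5113)/1.02=6.2148; Δ=(6.2257−7.5113)/(35.7000−24.1400)=-0.1112; B=V−Δ·S=9.9960
Self-financing check: at every node Δ·S+B equals the discounted successor values.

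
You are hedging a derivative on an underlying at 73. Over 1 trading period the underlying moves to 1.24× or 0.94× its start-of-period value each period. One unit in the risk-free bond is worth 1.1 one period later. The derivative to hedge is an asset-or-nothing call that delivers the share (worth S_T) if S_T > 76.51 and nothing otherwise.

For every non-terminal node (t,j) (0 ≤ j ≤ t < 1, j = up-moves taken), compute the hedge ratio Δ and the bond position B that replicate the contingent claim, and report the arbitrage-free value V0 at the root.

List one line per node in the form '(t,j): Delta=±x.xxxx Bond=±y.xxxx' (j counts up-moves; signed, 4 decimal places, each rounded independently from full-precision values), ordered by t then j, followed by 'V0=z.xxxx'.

The replicating-portfolio and risk-neutral prices coincide; use p* = (1.1−0.94)/(1.24−0.94) = 0.5333 for the latter.
Payoff layer (t=1): V(1,0)=0.0000, V(1,1)=90.5200
(0,0): S=73.0000. Δ = (V_up−V_dn)/(S_up−S_dn) = (90.5200−0.0000)/(90.5200−68.6200) = 4.1333. V = [p*·90.5200 + (1−p*)·0.0000]/1.1 = 43.8885. B = V − Δ·S = -257.8448.
Root portfolio cost Δ·73+B reproduces V0=43.8885.

(0,0): Delta=4.1333 Bond=-257.8448
V0=43.8885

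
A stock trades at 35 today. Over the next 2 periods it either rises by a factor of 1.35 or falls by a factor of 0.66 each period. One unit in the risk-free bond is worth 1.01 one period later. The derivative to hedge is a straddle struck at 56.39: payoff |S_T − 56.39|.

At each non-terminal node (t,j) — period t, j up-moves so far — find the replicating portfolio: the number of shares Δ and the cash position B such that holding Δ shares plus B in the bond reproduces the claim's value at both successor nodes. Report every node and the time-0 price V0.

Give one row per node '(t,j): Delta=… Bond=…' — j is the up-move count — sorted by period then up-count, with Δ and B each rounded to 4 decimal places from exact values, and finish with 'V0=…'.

No-arbitrage ⇒ martingale measure with p* = (R−d)/(u−d) = 0.5072.
Terminal values V(2,·): V(2,0)=41.1440, V(2,1)=25.2050, V(2,2)=7.3975
  t=1,j=0: stock 23.1000 → up 31.1850 (V=25.2050), down 15.2460 (V=41.1440). Price 32.7317; hedge Δ=-1.0000, bond B=55.8317.
  t=1,j=1: stock 47.2500 → up 63.7875 (V=7.3975), down 31.1850 (V=25.2050). Price 16.0121; hedge Δ=-0.5462, bond B=41.8201.
  t=0,j=0: stock 35.0000 → up 47.2500 (V=16.0121), down 23.1000 (V=32.7317). Price 24.0106; hedge Δ=-0.6923, bond B=48.2419.
Each (Δ,B) replicates both successor values, so the strategy is self-financing and V0 is arbitrage-free.

(0,0): Delta=-0.6923 Bond=48.2419
(1,0): Delta=-1.0000 Bond=55.8317
(1,1): Delta=-0.5462 Bond=41.8201
V0=24.0106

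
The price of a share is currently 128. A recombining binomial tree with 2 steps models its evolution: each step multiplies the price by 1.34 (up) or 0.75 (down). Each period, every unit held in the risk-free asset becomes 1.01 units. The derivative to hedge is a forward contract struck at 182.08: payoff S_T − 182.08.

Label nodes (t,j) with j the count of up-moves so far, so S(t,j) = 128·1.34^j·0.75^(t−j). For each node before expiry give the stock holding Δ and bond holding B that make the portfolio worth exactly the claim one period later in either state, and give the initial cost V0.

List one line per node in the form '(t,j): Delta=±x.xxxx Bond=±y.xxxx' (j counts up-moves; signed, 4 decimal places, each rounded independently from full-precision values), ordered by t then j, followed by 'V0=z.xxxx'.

(0,0): Delta=1.0000 Bond=-178.4923
(1,0): Delta=1.0000 Bond=-180.2772
(1,1): Delta=1.0000 Bond=-180.2772
V0=-50.4923

Under the risk-neutral measure, an up-move has probability p* = (R−d)/(u−d) = 0.4407 and values discount at R = 1.01.
Terminal payoffs: V(2,0)=-110.0800, V(2,1)=-53.4400, V(2,2)=47.7568
Node (1,0) S=96.0000: V=(p*·-53.4400+(1−p*)·-110.0800)/1.01=-84.2772; Δ=(-53.4400−-110.0800)/(128.6400−72.0000)=1.0000; B=V−Δ·S=-180.2772
Node (1,1) S=171.5200: V=(p*·47.7568+(1−p*)·-53.4400)/1.01=-8.7572; Δ=(47.7568−-53.4400)/(229.8368−128.6400)=1.0000; B=V−Δ·S=-180.2772
Node (0,0) S=128.0000: V=(p*·-8.7572+(1−p*)·-84.2772)/1.01=-50.4923; Δ=(-8.7572−-84.2772)/(171.5200−96.0000)=1.0000; B=V−Δ·S=-178.4923
Self-financing check: at every node Δ·S+B equals the discounted successor values.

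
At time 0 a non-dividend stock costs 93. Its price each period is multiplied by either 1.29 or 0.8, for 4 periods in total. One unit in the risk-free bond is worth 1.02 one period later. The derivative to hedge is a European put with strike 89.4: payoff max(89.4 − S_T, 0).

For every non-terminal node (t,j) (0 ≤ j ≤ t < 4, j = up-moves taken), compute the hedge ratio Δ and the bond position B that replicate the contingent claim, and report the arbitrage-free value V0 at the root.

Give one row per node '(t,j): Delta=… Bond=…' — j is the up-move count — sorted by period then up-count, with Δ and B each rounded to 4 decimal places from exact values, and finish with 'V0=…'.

No-arbitrage ⇒ martingale measure with p* = (R−d)/(u−d) = 0.4490.
Terminal values V(4,·): V(4,0)=51.3072, V(4,1)=27.9754, V(4,2)=0.0000, V(4,3)=0.0000, V(4,4)=0.0000
Node (3,0) S=47.6160: V=(p*·27.9754+(1−p*)·51.3072)/1.02=40.0311; Δ=(27.9754−51.3072)/(61.4246−38.0928)=-1.0000; B=V−Δ·S=87.6471
Node (3,1) S=76.7808: V=(p*·0.0000+(1−p*)·27.9754)/1.02=15.1127; Δ=(0.0000−27.9754)/(99.0472−61.4246)=-0.7436; B=V−Δ·S=72.2053
Node (3,2) S=123.8090: V=(p*·0.0000+(1−p*)·0.0000)/1.02=0.0000; Δ=(0.0000−0.0000)/(159.7137−99.0472)=0.0000; B=V−Δ·S=0.0000
Node (3,3) S=199.6421: V=(p*·0.0000+(1−p*)·0.0000)/1.02=0.0000; Δ=(0.0000−0.0000)/(257.5383−159.7137)=0.0000; B=V−Δ·S=0.0000
Node (2,0) S=59.5200: V=(p*·15.1127+(1−p*)·40.0311)/1.02=28.2777; Δ=(15.1127−40.0311)/(76.7808−47.6160)=-0.8544; B=V−Δ·S=79.1314
Node (2,1) S=95.9760: V=(p*·0.0000+(1−p*)·15.1127)/1.02=8.1641; Δ=(0.0000−15.1127)/(123.8090−76.7808)=-0.3214; B=V−Δ·S=39.0065
Node (2,2) S=154.7613: V=(p*·0.0000+(1−p*)·0.0000)/1.02=0.0000; Δ=(0.0000−0.0000)/(199.6421−123.8090)=0.0000; B=V−Δ·S=0.0000
Node (1,0) S=74.4000: V=(p*·8.1641+(1−p*)·28.2777)/1.02=18.8697; Δ=(8.1641−28.2777)/(95.9760−59.5200)=-0.5517; B=V−Δ·S=59.9178
Node (1,1) S=119.9700: V=(p*·0.0000+(1−p*)·8.1641)/1.02=4.4104; Δ=(0.0000−8.1641)/(154.7613−95.9760)=-0.1389; B=V−Δ·S=21.0719
Node (0,0) S=93.0000: V=(p*·4.4104+(1−p*)·18.8697)/1.02=12.1351; Δ=(4.4104−18.8697)/(119.9700−74.4000)=-0.3173; B=V−Δ·S=41.6439
The time-0 hedge costs 12.1351, which is the no-arbitrage price.

(0,0): Delta=-0.3173 Bond=41.6439
(1,0): Delta=-0.5517 Bond=59.9178
(1,1): Delta=-0.1389 Bond=21.0719
(2,0): Delta=-0.8544 Bond=79.1314
(2,1): Delta=-0.3214 Bond=39.0065
(2,2): Delta=0.0000 Bond=0.0000
(3,0): Delta=-1.0000 Bond=87.6471
(3,1): Delta=-0.7436 Bond=72.2053
(3,2): Delta=0.0000 Bond=0.0000
(3,3): Delta=0.0000 Bond=0.0000
V0=12.1351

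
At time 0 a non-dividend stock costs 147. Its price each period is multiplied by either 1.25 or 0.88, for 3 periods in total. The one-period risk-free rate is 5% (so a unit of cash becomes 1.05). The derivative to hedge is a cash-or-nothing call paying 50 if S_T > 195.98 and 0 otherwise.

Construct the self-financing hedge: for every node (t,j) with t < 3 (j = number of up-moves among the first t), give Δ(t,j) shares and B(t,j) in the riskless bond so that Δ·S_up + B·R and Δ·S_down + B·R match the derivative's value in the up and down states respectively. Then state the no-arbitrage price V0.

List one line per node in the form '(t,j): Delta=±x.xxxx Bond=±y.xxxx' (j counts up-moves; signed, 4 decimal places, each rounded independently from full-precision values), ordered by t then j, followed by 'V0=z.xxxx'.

Since d<R<u, set p* = (R−d)/(u−d) = 0.4595; price each node as the discounted p*-expectation of its children.
Terminal payoffs: V(3,0)=0.0000, V(3,1)=0.0000, V(3,2)=50.0000, V(3,3)=50.0000
  t=2,j=0: stock 113.8368 → up 142.2960 (V=0.0000), down 100.1764 (V=0.0000). Price 0.0000; hedge Δ=0.0000, bond B=0.0000.
  t=2,j=1: stock 161.7000 → up 202.1250 (V=50.0000), down 142.2960 (V=0.0000). Price 21.8790; hedge Δ=0.8357, bond B=-113.2561.
  t=2,j=2: stock 229.6875 → up 287.1094 (V=50.0000), down 202.1250 (V=50.0000). Price 47.6190; hedge Δ=0.0000, bond B=47.6190.
  t=1,j=0: stock 129.3600 → up 161.7000 (V=21.8790), down 113.8368 (V=0.0000). Price 9.5738; hedge Δ=0.4571, bond B=-49.5587.
  t=1,j=1: stock 183.7500 → up 229.6875 (V=47.6190), down 161.7000 (V=21.8790). Price 32.1005; hedge Δ=0.3786, bond B=-37.4671.
  t=0,j=0: stock 147.0000 → up 183.7500 (V=32.1005), down 129.3600 (V=9.5738). Price 18.9752; hedge Δ=0.4142, bond B=-41.9077.
Check: Δ(0,0)·S0 + B(0,0) = 18.9752 = V0.

(0,0): Delta=0.4142 Bond=-41.9077
(1,0): Delta=0.4571 Bond=-49.5587
(1,1): Delta=0.3786 Bond=-37.4671
(2,0): Delta=0.0000 Bond=0.0000
(2,1): Delta=0.8357 Bond=-113.2561
(2,2): Delta=0.0000 Bond=47.6190
V0=18.9752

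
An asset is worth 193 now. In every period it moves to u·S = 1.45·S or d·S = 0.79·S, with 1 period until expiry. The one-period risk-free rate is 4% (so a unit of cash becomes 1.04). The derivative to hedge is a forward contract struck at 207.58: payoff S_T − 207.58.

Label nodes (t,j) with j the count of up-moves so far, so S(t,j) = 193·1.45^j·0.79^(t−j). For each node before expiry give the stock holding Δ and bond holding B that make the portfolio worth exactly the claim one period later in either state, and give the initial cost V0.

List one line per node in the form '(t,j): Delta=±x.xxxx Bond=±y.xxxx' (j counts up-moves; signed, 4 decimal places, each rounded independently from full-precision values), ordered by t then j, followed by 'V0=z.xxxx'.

(0,0): Delta=1.0000 Bond=-199.5962
V0=-6.5962

Under the risk-neutral measure, an up-move has probability p* = (R−d)/(u−d) = 0.3788 and values discount at R = 1.04.
At expiry t=1: V(1,0)=-55.1100, V(1,1)=72.2700
Node (0,0) S=193.0000: V=(p*·72.2700+(1−p*)·-55.1100)/1.04=-6.5962; Δ=(72.2700−-55.1100)/(279.8500−152.4700)=1.0000; B=V−Δ·S=-199.5962
The time-0 hedge costs -6.5962, which is the no-arbitrage price.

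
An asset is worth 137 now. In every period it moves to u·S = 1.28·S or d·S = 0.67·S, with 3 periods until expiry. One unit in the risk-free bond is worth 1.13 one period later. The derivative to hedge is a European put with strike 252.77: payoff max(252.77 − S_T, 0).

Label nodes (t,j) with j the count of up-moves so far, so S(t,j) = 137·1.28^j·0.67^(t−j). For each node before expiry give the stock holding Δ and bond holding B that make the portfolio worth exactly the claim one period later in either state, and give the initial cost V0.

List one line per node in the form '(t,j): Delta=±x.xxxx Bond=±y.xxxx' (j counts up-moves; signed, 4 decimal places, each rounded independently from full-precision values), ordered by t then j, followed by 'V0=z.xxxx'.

(0,0): Delta=-0.8159 Bond=160.2308
(1,0): Delta=-1.0000 Bond=197.9560
(1,1): Delta=-0.7845 Bond=175.5514
(2,0): Delta=-1.0000 Bond=223.6903
(2,1): Delta=-1.0000 Bond=223.6903
(2,2): Delta=-0.7477 Bond=190.1175
V0=48.4475

The replicating-portfolio and risk-neutral prices coincide; use p* = (1.13−0.67)/(1.28−0.67) = 0.7541 for the latter.
Terminal payoffs: V(3,0)=211.5655, V(3,1)=174.0509, V(3,2)=102.3813, V(3,3)=0.0000
(2,0): S=61.4993. Δ = (V_up−V_dn)/(S_up−S_dn) = (174.0509−211.5655)/(78.7191−41.2045) = -1.0000. V = [p*·174.0509 + (1−p*)·211.5655]/1.13 = 162.1910. B = V − Δ·S = 223.6903.
(2,1): S=117.4912. Δ = (V_up−V_dn)/(S_up−S_dn) = (102.3813−174.0509)/(150.3887−78.7191) = -1.0000. V = [p*·102.3813 + (1−p*)·174.0509]/1.13 = 106.1991. B = V − Δ·S = 223.6903.
(2,2): S=224.4608. Δ = (V_up−V_dn)/(S_up−S_dn) = (0.0000−102.3813)/(287.3098−150.3887) = -0.7477. V = [p*·0.0000 + (1−p*)·102.3813]/1.13 = 22.2794. B = V − Δ·S = 190.1175.
(1,0): S=91.7900. Δ = (V_up−V_dn)/(S_up−S_dn) = (106.1991−162.1910)/(117.4912−61.4993) = -1.0000. V = [p*·106.1991 + (1−p*)·162.1910]/1.13 = 106.1660. B = V − Δ·S = 197.9560.
(1,1): S=175.3600. Δ = (V_up−V_dn)/(S_up−S_dn) = (22.2794−106.1991)/(224.4608−117.4912) = -0.7845. V = [p*·22.2794 + (1−p*)·106.1991]/1.13 = 37.9782. B = V − Δ·S = 175.5514.
(0,0): S=137.0000. Δ = (V_up−V_dn)/(S_up−S_dn) = (37.9782−106.1660)/(175.3600−91.7900) = -0.8159. V = [p*·37.9782 + (1−p*)·106.1660]/1.13 = 48.4475. B = V − Δ·S = 160.2308.
Check: Δ(0,0)·S0 + B(0,0) = 48.4475 = V0.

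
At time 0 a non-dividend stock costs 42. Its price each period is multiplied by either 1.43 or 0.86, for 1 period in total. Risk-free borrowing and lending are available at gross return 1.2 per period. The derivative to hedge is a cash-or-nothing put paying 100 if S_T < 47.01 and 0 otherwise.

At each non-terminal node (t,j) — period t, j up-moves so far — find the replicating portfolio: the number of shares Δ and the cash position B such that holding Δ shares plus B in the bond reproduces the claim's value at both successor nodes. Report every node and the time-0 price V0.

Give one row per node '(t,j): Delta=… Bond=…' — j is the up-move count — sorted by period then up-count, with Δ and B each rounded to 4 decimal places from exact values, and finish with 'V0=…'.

(0,0): Delta=-4.1771 Bond=209.0643
V0=33.6257

No-arbitrage ⇒ martingale measure with p* = (R−d)/(u−d) = 0.5965.
Terminal values V(1,·): V(1,0)=100.0000, V(1,1)=0.0000
  t=0,j=0: stock 42.0000 → up 60.0600 (V=0.0000), down 36.1200 (V=100.0000). Price 33.6257; hedge Δ=-4.1771, bond B=209.0643.
Root portfolio cost Δ·42+B reproduces V0=33.6257.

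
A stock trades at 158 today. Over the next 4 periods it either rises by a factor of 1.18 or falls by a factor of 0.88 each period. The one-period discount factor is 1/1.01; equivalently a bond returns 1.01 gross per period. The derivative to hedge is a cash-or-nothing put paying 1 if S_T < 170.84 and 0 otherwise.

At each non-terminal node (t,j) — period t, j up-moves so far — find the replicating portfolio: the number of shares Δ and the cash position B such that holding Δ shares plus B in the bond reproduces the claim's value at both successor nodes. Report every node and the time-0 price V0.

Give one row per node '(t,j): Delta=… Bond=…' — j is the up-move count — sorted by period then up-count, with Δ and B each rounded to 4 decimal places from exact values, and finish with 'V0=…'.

(0,0): Delta=-0.0065 Bond=1.7826
(1,0): Delta=-0.0044 Bond=1.5052
(1,1): Delta=-0.0086 Bond=2.1866
(2,0): Delta=0.0000 Bond=0.9803
(2,1): Delta=-0.0087 Bond=2.2264
(2,2): Delta=-0.0085 Bond=2.1850
(3,0): Delta=0.0000 Bond=0.9901
(3,1): Delta=0.0000 Bond=0.9901
(3,2): Delta=-0.0172 Bond=3.8944
(3,3): Delta=0.0000 Bond=0.0000
V0=0.7499

Risk-neutral probability p* = (R−d)/(u−d) = (1.01−0.88)/(1.18−0.88) = 0.4333.
At expiry t=4: V(4,0)=1.0000, V(4,1)=1.0000, V(4,2)=1.0000, V(4,3)=0.0000, V(4,4)=0.0000
(3,0): S=107.6726. Δ = (V_up−V_dn)/(S_up−S_dn) = (1.0000−1.0000)/(127.0536−94.7519) = 0.0000. V = [p*·1.0000 + (1−p*)·1.0000]/1.01 = 0.9901. B = V − Δ·S = 0.9901.
(3,1): S=144.3791. Δ = (V_up−V_dn)/(S_up−S_dn) = (1.0000−1.0000)/(170.3674−127.0536) = 0.0000. V = [p*·1.0000 + (1−p*)·1.0000]/1.01 = 0.9901. B = V − Δ·S = 0.9901.
(3,2): S=193.5993. Δ = (V_up−V_dn)/(S_up−S_dn) = (0.0000−1.0000)/(228.4472−170.3674) = -0.0172. V = [p*·0.0000 + (1−p*)·1.0000]/1.01 = 0.5611. B = V − Δ·S = 3.8944.
(3,3): S=259.5991. Δ = (V_up−V_dn)/(S_up−S_dn) = (0.0000−0.0000)/(306.3269−228.4472) = 0.0000. V = [p*·0.0000 + (1−p*)·0.0000]/1.01 = 0.0000. B = V − Δ·S = 0.0000.
(2,0): S=122.3552. Δ = (V_up−V_dn)/(S_up−S_dn) = (0.9901−0.9901)/(144.3791−107.6726) = 0.0000. V = [p*·0.9901 + (1−p*)·0.9901]/1.01 = 0.9803. B = V − Δ·S = 0.9803.
(2,1): S=164.0672. Δ = (V_up−V_dn)/(S_up−S_dn) = (0.5611−0.9901)/(193.5993−144.3791) = -0.0087. V = [p*·0.5611 + (1−p*)·0.9901]/1.01 = 0.7962. B = V − Δ·S = 2.2264.
(2,2): S=219.9992. Δ = (V_up−V_dn)/(S_up−S_dn) = (0.0000−0.5611)/(259.5991−193.5993) = -0.0085. V = [p*·0.0000 + (1−p*)·0.5611]/1.01 = 0.3148. B = V − Δ·S = 2.1850.
(1,0): S=139.0400. Δ = (V_up−V_dn)/(S_up−S_dn) = (0.7962−0.9803)/(164.0672−122.3552) = -0.0044. V = [p*·0.7962 + (1−p*)·0.9803]/1.01 = 0.8916. B = V − Δ·S = 1.5052.
(1,1): S=186.4400. Δ = (V_up−V_dn)/(S_up−S_dn) = (0.3148−0.7962)/(219.9992−164.0672) = -0.0086. V = [p*·0.3148 + (1−p*)·0.7962]/1.01 = 0.5818. B = V − Δ·S = 2.1866.
(0,0): S=158.0000. Δ = (V_up−V_dn)/(S_up−S_dn) = (0.5818−0.8916)/(186.4400−139.0400) = -0.0065. V = [p*·0.5818 + (1−p*)·0.8916]/1.01 = 0.7499. B = V − Δ·S = 1.7826.
Each (Δ,B) replicates both successor values, so the strategy is self-financing and V0 is arbitrage-free.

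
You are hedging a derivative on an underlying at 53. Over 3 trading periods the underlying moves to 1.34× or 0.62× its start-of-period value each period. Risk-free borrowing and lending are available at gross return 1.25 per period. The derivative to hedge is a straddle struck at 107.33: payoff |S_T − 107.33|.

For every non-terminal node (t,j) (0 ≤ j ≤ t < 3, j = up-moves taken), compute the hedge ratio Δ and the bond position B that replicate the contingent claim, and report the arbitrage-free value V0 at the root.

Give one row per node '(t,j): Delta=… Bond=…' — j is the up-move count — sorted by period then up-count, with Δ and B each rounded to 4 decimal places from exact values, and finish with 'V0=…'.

Under the risk-neutral measure, an up-move has probability p* = (R−d)/(u−d) = 0.8750 and values discount at R = 1.25.
At expiry t=3: V(3,0)=94.6986, V(3,1)=80.0299, V(3,2)=48.3266, V(3,3)=20.1935
Node (2,0) S=20.3732: V=(p*·80.0299+(1−p*)·94.6986)/1.25=65.4908; Δ=(80.0299−94.6986)/(27.3001−12.6314)=-1.0000; B=V−Δ·S=85.8640
Node (2,1) S=44.0324: V=(p*·48.3266+(1−p*)·80.0299)/1.25=41.8316; Δ=(48.3266−80.0299)/(59.0034−27.3001)=-1.0000; B=V−Δ·S=85.8640
Node (2,2) S=95.1668: V=(p*·20.1935+(1−p*)·48.3266)/1.25=18.9681; Δ=(20.1935−48.3266)/(127.5235−59.0034)=-0.4106; B=V−Δ·S=58.0418
Node (1,0) S=32.8600: V=(p*·41.8316+(1−p*)·65.4908)/1.25=35.8312; Δ=(41.8316−65.4908)/(44.0324−20.3732)=-1.0000; B=V−Δ·S=68.6912
Node (1,1) S=71.0200: V=(p*·18.9681+(1−p*)·41.8316)/1.25=17.4608; Δ=(18.9681−41.8316)/(95.1668−44.0324)=-0.4471; B=V−Δ·S=49.2157
Node (0,0) S=53.0000: V=(p*·17.4608+(1−p*)·35.8312)/1.25=15.8057; Δ=(17.4608−35.8312)/(71.0200−32.8600)=-0.4814; B=V−Δ·S=41.3201
Check: Δ(0,0)·S0 + B(0,0) = 15.8057 = V0.

(0,0): Delta=-0.4814 Bond=41.3201
(1,0): Delta=-1.0000 Bond=68.6912
(1,1): Delta=-0.4471 Bond=49.2157
(2,0): Delta=-1.0000 Bond=85.8640
(2,1): Delta=-1.0000 Bond=85.8640
(2,2): Delta=-0.4106 Bond=58.0418
V0=15.8057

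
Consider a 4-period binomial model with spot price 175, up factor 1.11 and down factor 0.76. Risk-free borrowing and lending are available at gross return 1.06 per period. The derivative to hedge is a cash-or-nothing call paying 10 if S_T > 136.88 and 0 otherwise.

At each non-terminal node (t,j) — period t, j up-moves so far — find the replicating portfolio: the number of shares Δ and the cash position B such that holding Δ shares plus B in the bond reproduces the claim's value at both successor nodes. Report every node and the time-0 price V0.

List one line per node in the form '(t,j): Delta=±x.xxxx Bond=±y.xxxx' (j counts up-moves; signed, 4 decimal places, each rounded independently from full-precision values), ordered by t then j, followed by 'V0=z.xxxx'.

(0,0): Delta=0.0432 Bond=-0.4276
(1,0): Delta=0.1405 Bond=-13.3947
(1,1): Delta=0.0321 Bond=1.7037
(2,0): Delta=0.0000 Bond=0.0000
(2,1): Delta=0.1565 Bond=-16.5648
(2,2): Delta=0.0179 Bond=4.8677
(3,0): Delta=0.0000 Bond=0.0000
(3,1): Delta=0.0000 Bond=0.0000
(3,2): Delta=0.1744 Bond=-20.4852
(3,3): Delta=0.0000 Bond=9.4340
V0=7.1259

Since d<R<u, set p* = (R−d)/(u−d) = 0.8571; price each node as the discounted p*-expectation of its children.
Terminal payoffs: V(4,0)=0.0000, V(4,1)=0.0000, V(4,2)=0.0000, V(4,3)=10.0000, V(4,4)=10.0000
(3,0): S=76.8208. Δ = (V_up−V_dn)/(S_up−S_dn) = (0.0000−0.0000)/(85.2711−58.3838) = 0.0000. V = [p*·0.0000 + (1−p*)·0.0000]/1.06 = 0.0000. B = V − Δ·S = 0.0000.
(3,1): S=112.1988. Δ = (V_up−V_dn)/(S_up−S_dn) = (0.0000−0.0000)/(124.5407−85.2711) = 0.0000. V = [p*·0.0000 + (1−p*)·0.0000]/1.06 = 0.0000. B = V − Δ·S = 0.0000.
(3,2): S=163.8693. Δ = (V_up−V_dn)/(S_up−S_dn) = (10.0000−0.0000)/(181.8949−124.5407) = 0.1744. V = [p*·10.0000 + (1−p*)·0.0000]/1.06 = 8.0863. B = V − Δ·S = -20.4852.
(3,3): S=239.3354. Δ = (V_up−V_dn)/(S_up−S_dn) = (10.0000−10.0000)/(265.6623−181.8949) = 0.0000. V = [p*·10.0000 + (1−p*)·10.0000]/1.06 = 9.4340. B = V − Δ·S = 9.4340.
(2,0): S=101.0800. Δ = (V_up−V_dn)/(S_up−S_dn) = (0.0000−0.0000)/(112.1988−76.8208) = 0.0000. V = [p*·0.0000 + (1−p*)·0.0000]/1.06 = 0.0000. B = V − Δ·S = 0.0000.
(2,1): S=147.6300. Δ = (V_up−V_dn)/(S_up−S_dn) = (8.0863−0.0000)/(163.8693−112.1988) = 0.1565. V = [p*·8.0863 + (1−p*)·0.0000]/1.06 = 6.5387. B = V − Δ·S = -16.5648.
(2,2): S=215.6175. Δ = (V_up−V_dn)/(S_up−S_dn) = (9.4340−8.0863)/(239.3354−163.8693) = 0.0179. V = [p*·9.4340 + (1−p*)·8.0863]/1.06 = 8.7183. B = V − Δ·S = 4.8677.
(1,0): S=133.0000. Δ = (V_up−V_dn)/(S_up−S_dn) = (6.5387−0.0000)/(147.6300−101.0800) = 0.1405. V = [p*·6.5387 + (1−p*)·0.0000]/1.06 = 5.2874. B = V − Δ·S = -13.3947.
(1,1): S=194.2500. Δ = (V_up−V_dn)/(S_up−S_dn) = (8.7183−6.5387)/(215.6175−147.6300) = 0.0321. V = [p*·8.7183 + (1−p*)·6.5387]/1.06 = 7.9311. B = V − Δ·S = 1.7037.
(0,0): S=175.0000. Δ = (V_up−V_dn)/(S_up−S_dn) = (7.9311−5.2874)/(194.2500−133.0000) = 0.0432. V = [p*·7.9311 + (1−p*)·5.2874]/1.06 = 7.1259. B = V − Δ·S = -0.4276.
Self-financing check: at every node Δ·S+B equals the discounted successor values.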